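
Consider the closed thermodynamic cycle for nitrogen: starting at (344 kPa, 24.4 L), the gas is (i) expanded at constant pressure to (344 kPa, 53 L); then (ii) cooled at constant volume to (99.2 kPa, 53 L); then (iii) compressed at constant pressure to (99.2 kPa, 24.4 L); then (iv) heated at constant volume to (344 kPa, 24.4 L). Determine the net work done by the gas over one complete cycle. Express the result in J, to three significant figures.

W_net ≈ 7000 J

Constant-volume legs do no work.
W(i) = (344)(53 − 24.4) = 9838 J; W(iii) = (99.2)(24.4 − 53) = -2837 J.
W_net = 9838 − 2837 = 7001 J (the clockwise enclosed area).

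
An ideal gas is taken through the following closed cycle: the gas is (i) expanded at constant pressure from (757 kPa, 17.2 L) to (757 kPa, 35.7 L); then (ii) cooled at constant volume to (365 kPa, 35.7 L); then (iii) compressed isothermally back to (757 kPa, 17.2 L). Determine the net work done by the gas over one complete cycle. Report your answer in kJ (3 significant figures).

W_net ≈ 4.49 kJ

Leg (i): W = PΔV = (757)(35.7 − 17.2) = 14005 J.
Leg (ii): W = 0.
Leg (iii): W = PᵢVᵢ ln(V_f/Vᵢ) = (13031) ln(17.2/35.7) = -9515 J.
W_net = 14005 − 9515 = 4489 J.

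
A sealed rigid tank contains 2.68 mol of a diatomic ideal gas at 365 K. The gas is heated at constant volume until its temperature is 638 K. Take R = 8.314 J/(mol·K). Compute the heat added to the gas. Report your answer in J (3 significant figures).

Q ≈ 15200 J

Constant volume ⇒ W = 0, so Q = ΔU = nCᵥΔT with Cᵥ = 5R/2 = 20.79 J/(mol·K).
ΔU = (2.68)(20.79)(638 − 365) = 15207 J.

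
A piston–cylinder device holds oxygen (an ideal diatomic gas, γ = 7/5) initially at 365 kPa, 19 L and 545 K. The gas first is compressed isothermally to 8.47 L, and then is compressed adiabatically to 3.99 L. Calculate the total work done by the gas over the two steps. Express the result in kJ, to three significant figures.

Step 1 (isothermal): W = P₁V₁ ln(V₂/V₁) = (6935) ln(8.47/19) = -5603 J.
After step 1: P = 818.8 kPa, V = 8.47 L, T = 545 K.
Step 2 (adiabatic): W = (P₁V₁ − P₂V₂)/(γ−1) = (6935 − 9372)/0.4 = -6091 J.
W_total = -5603 − 6091 = -11694 J.

W_total ≈ -11.7 kJ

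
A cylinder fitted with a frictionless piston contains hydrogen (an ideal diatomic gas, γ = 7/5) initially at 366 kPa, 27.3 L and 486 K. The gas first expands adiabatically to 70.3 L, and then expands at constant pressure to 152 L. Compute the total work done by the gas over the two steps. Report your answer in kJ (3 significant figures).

W_total ≈ 15.8 kJ

Step 1 (adiabatic): W = (P₁V₁ − P₂V₂)/(γ−1) = (9992 − 6844)/0.4 = 7869 J.
After step 1: P = 97.36 kPa, V = 70.3 L, T = 332.9 K.
Step 2 (isobaric): W = PΔV = (97.36 kPa)(152 − 70.3 L) = 7954 J.
W_total = 7869 + 7954 = 15823 J.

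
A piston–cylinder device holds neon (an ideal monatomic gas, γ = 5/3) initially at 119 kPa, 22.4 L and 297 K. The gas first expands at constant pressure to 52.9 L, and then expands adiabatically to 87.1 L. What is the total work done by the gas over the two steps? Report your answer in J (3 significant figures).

Step 1 (isobaric): W = PΔV = (119 kPa)(52.9 − 22.4 L) = 3630 J.
After step 1: P = 119 kPa, V = 52.9 L, T = 701.4 K.
Step 2 (adiabatic): W = (P₁V₁ − P₂V₂)/(γ−1) = (6295 − 4515)/0.667 = 2671 J.
W_total = 3630 + 2671 = 6300 J.

W_total ≈ 6300 J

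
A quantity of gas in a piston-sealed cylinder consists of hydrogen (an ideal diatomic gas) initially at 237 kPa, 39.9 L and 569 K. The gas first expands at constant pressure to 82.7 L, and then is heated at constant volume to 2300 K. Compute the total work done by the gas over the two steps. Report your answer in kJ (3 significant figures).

Step 1 (isobaric): W = PΔV = (237 kPa)(82.7 − 39.9 L) = 10144 J.
Step 2 (isochoric): W = 0 (constant volume).
W_total = 10144 + 0 = 10144 J.

W_total ≈ 10.1 kJ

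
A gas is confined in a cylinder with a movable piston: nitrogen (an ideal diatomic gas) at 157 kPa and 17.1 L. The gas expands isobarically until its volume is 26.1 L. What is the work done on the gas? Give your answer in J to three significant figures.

Isobaric: W = P ΔV.
W = (157 kPa)(26.1 − 17.1 L) = (157)(9) = 1413 J.
Work on gas = −W_by = -1413 J.

W ≈ -1410 J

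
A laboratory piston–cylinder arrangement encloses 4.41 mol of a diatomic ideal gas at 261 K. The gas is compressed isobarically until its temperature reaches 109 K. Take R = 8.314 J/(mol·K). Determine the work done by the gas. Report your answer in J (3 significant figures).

W ≈ -5570 J

Isobaric: W = P ΔV = nR ΔT.
W = (4.41)(8.314)(109 − 261) = -5573 J.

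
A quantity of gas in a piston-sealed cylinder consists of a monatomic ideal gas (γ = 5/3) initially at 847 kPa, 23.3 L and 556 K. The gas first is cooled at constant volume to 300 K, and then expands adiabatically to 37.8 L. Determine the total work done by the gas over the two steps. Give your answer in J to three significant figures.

Step 1 (isochoric): W = 0 (constant volume).
After step 1: P = 457 kPa (V unchanged).
Step 2 (adiabatic): W = (P₁V₁ − P₂V₂)/(γ−1) = (10648 − 7713)/0.667 = 4404 J.
W_total = 0 + 4404 = 4404 J.

W_total ≈ 4400 J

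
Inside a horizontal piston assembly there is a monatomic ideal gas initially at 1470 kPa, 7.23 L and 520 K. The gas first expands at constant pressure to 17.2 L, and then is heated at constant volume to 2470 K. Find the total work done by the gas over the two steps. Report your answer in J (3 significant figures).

W_total ≈ 14700 J

Step 1 (isobaric): W = PΔV = (1470 kPa)(17.2 − 7.23 L) = 14656 J.
Step 2 (isochoric): W = 0 (constant volume).
W_total = 14656 + 0 = 14656 J.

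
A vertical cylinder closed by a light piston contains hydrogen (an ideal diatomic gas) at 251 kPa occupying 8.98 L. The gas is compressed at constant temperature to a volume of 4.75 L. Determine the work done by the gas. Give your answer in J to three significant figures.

W ≈ -1440 J

Isothermal: W = nRT ln(V₂/V₁) = P₁V₁ ln(V₂/V₁).
P₁V₁ = (251 kPa)(8.98 L) = 2254 J.
W = 2254 × ln(4.75/8.98) = 2254 × -0.6369
W_by_gas = -1435 J.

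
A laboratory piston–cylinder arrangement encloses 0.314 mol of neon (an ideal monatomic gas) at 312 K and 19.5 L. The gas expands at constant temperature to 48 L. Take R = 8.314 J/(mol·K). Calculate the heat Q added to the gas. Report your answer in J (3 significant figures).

Isothermal ⇒ ΔU = 0, so Q = W = nRT ln(V₂/V₁).
Q = (0.314)(8.314)(312) ln(48/19.5) = 814.5 × 0.9008 = 733.7 J.

Q ≈ 734 J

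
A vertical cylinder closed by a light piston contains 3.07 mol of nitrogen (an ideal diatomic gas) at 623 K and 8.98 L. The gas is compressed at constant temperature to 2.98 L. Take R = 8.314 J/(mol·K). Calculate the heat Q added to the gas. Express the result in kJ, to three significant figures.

Isothermal ⇒ ΔU = 0, so Q = W = nRT ln(V₂/V₁).
Q = (3.07)(8.314)(623) ln(2.98/8.98) = 15901 × -1.103 = -17541 J.

Q ≈ -17.5 kJ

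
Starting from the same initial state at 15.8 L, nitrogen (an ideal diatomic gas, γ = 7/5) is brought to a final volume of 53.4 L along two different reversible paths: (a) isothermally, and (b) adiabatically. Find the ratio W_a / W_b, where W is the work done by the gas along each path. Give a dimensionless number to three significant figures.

Path (a) isothermal: W = P₁V₁ ln(V₂/V₁) → W_a/(P₁V₁) = 1.218.
Path (b) adiabatic: W = P₁V₁(1 − (V₁/V₂)^(γ−1))/(γ−1) → W_b/(P₁V₁) = 0.964.
W_a / W_b = 1.218 / 0.964 = 1.263.

W_a / W_b ≈ 1.26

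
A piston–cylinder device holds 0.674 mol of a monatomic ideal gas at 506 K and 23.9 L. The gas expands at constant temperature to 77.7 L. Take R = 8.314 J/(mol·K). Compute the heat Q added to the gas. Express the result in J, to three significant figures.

Isothermal ⇒ ΔU = 0, so Q = W = nRT ln(V₂/V₁).
Q = (0.674)(8.314)(506) ln(77.7/23.9) = 2835 × 1.179 = 3343 J.

Q ≈ 3340 J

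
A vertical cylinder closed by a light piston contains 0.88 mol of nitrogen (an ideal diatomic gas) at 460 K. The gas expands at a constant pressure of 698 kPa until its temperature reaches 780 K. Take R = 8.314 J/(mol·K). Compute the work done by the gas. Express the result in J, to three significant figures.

W ≈ 2340 J

Isobaric: W = P ΔV = nR ΔT.
W = (0.88)(8.314)(780 − 460) = 2341 J.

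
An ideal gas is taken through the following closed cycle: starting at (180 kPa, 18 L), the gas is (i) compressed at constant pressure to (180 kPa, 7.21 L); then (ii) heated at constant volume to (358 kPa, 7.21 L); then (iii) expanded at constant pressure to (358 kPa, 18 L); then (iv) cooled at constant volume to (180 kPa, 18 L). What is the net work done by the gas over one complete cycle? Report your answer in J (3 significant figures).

W_net ≈ 1920 J

Constant-volume legs do no work.
W(i) = (180)(7.21 − 18) = -1942 J; W(iii) = (358)(18 − 7.21) = 3863 J.
W_net = -1942 + 3863 = 1921 J (the clockwise enclosed area).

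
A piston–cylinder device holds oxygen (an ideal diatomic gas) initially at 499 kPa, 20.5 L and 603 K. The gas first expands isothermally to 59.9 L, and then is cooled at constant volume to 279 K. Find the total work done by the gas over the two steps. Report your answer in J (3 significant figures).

W_total ≈ 11000 J

Step 1 (isothermal): W = P₁V₁ ln(V₂/V₁) = (10230) ln(59.9/20.5) = 10969 J.
Step 2 (isochoric): W = 0 (constant volume).
W_total = 10969 + 0 = 10969 J.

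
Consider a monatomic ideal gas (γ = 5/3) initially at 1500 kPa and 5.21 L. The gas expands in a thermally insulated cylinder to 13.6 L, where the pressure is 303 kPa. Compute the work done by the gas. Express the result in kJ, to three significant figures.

W ≈ 5.54 kJ

Adiabatic: W = (P₁V₁ − P₂V₂)/(γ − 1) with γ = 5/3.
P₁V₁ = 7815 J, P₂V₂ = 4121 J.
W = (7815 − 4121) / 0.6667 = 5541 J.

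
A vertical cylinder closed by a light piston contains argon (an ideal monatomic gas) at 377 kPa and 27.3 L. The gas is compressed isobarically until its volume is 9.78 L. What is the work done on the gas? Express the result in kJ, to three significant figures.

Isobaric: W = P ΔV.
W = (377 kPa)(9.78 − 27.3 L) = (377)(-17.52) = -6605 J.
Work on gas = −W_by = 6605 J.

W ≈ 6.61 kJ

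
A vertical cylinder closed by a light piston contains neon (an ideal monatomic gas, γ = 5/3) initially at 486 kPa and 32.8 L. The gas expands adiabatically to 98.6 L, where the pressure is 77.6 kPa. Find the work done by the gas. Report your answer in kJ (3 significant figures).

Adiabatic: W = (P₁V₁ − P₂V₂)/(γ − 1) with γ = 5/3.
P₁V₁ = 15941 J, P₂V₂ = 7651 J.
W = (15941 − 7651) / 0.6667 = 12434 J.

W ≈ 12.4 kJ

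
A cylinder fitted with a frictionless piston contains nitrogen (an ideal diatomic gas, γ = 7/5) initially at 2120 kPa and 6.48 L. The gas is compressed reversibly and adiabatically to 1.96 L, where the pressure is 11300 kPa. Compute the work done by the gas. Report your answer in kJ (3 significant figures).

Adiabatic: W = (P₁V₁ − P₂V₂)/(γ − 1) with γ = 7/5.
P₁V₁ = 13738 J, P₂V₂ = 22148 J.
W = (13738 − 22148) / 0.4 = -21026 J.

W ≈ -21.0 kJ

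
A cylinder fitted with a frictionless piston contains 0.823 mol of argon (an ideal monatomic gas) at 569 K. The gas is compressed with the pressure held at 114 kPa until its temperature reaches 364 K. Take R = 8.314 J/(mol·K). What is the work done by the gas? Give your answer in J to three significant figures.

W ≈ -1400 J

Isobaric: W = P ΔV = nR ΔT.
W = (0.823)(8.314)(364 − 569) = -1403 J.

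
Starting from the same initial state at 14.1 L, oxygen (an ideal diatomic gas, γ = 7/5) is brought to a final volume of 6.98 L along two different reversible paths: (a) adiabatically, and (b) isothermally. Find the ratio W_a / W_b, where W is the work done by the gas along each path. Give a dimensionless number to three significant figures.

W_a / W_b ≈ 1.15

Path (a) adiabatic: W = P₁V₁(1 − (V₁/V₂)^(γ−1))/(γ−1) → W_a/(P₁V₁) = -0.812.
Path (b) isothermal: W = P₁V₁ ln(V₂/V₁) → W_b/(P₁V₁) = -0.7031.
W_a / W_b = -0.812 / -0.7031 = 1.155.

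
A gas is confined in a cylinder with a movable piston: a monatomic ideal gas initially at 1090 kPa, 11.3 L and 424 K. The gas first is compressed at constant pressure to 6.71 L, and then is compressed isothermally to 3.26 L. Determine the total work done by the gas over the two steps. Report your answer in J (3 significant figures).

Step 1 (isobaric): W = PΔV = (1090 kPa)(6.71 − 11.3 L) = -5003 J.
After step 1: P = 1090 kPa, V = 6.71 L, T = 251.8 K.
Step 2 (isothermal): W = P₁V₁ ln(V₂/V₁) = (7314) ln(3.26/6.71) = -5280 J.
W_total = -5003 − 5280 = -10283 J.

W_total ≈ -10300 J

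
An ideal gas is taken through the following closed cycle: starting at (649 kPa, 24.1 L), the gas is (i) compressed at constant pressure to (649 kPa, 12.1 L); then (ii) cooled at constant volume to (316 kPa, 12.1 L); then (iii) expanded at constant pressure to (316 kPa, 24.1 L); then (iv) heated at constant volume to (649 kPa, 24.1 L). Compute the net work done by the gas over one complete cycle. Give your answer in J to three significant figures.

W_net ≈ -4000 J

Constant-volume legs do no work.
W(i) = (649)(12.1 − 24.1) = -7788 J; W(iii) = (316)(24.1 − 12.1) = 3792 J.
W_net = -7788 + 3792 = -3996 J (the counter-clockwise enclosed area).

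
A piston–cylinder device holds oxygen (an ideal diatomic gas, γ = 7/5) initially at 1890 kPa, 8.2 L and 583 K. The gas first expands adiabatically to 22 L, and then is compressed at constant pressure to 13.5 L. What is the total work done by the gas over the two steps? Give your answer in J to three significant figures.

Step 1 (adiabatic): W = (P₁V₁ − P₂V₂)/(γ−1) = (15498 − 10443)/0.4 = 12637 J.
After step 1: P = 474.7 kPa, V = 22 L, T = 392.8 K.
Step 2 (isobaric): W = PΔV = (474.7 kPa)(13.5 − 22 L) = -4035 J.
W_total = 12637 − 4035 = 8602 J.

W_total ≈ 8600 J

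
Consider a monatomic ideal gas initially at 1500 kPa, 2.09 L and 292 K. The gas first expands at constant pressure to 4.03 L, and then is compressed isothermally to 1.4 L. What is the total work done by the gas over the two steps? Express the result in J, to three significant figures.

Step 1 (isobaric): W = PΔV = (1500 kPa)(4.03 − 2.09 L) = 2910 J.
After step 1: P = 1500 kPa, V = 4.03 L, T = 563 K.
Step 2 (isothermal): W = P₁V₁ ln(V₂/V₁) = (6045) ln(1.4/4.03) = -6391 J.
W_total = 2910 − 6391 = -3481 J.

W_total ≈ -3480 J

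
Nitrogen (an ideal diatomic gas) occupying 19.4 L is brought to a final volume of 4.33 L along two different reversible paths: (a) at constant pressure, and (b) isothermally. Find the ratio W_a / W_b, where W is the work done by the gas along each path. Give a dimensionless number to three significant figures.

W_a / W_b ≈ 0.518

Path (a) isobaric: W = P₁(V₂ − V₁) → W_a/(P₁V₁) = -0.7768.
Path (b) isothermal: W = P₁V₁ ln(V₂/V₁) → W_b/(P₁V₁) = -1.5.
W_a / W_b = -0.7768 / -1.5 = 0.518.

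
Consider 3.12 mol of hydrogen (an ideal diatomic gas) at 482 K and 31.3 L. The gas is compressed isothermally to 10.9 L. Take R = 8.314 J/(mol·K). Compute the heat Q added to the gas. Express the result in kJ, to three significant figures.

Isothermal ⇒ ΔU = 0, so Q = W = nRT ln(V₂/V₁).
Q = (3.12)(8.314)(482) ln(10.9/31.3) = 12503 × -1.055 = -13189 J.

Q ≈ -13.2 kJ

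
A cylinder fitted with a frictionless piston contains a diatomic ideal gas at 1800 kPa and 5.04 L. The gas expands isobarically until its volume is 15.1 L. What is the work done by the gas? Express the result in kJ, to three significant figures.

Isobaric: W = P ΔV.
W = (1800 kPa)(15.1 − 5.04 L) = (1800)(10.06) = 18108 J.

W ≈ 18.1 kJ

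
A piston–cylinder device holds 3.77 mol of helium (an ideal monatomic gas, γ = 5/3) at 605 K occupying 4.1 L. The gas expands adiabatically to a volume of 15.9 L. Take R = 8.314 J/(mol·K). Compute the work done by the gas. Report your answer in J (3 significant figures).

Adiabatic: TV^(γ−1) = const with γ = 5/3.
T₂ = T₁ (V₁/V₂)^(γ−1) = 605 × (4.1/15.9)^0.667 = 605 × 0.4051 = 245.1 K.
W_by = nCᵥ(T₁ − T₂) = (3.77)(12.47)(605 − 245.1) = 16921 J.

W ≈ 16900 J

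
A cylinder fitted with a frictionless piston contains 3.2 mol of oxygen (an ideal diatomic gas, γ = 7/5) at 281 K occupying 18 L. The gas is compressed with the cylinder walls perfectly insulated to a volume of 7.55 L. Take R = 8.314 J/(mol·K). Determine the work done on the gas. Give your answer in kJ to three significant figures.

Adiabatic: TV^(γ−1) = const with γ = 7/5.
T₂ = T₁ (V₁/V₂)^(γ−1) = 281 × (18/7.55)^0.4 = 281 × 1.416 = 397.8 K.
W_by = nCᵥ(T₁ − T₂) = (3.2)(20.79)(281 − 397.8) = -7767 J.
Work on gas = −W_by = 7767 J.

W ≈ 7.77 kJ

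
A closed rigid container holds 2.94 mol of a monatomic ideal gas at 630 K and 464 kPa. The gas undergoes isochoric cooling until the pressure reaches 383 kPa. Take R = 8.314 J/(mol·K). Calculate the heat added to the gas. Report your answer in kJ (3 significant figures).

Constant volume ⇒ W = 0, so Q = ΔU = nCᵥΔT with Cᵥ = 3R/2 = 12.47 J/(mol·K).
At constant V, T₂/T₁ = P₂/P₁ ⇒ ΔT = T₁(P₂/P₁ − 1) = 630·(383/464 − 1) = -110 K.
ΔU = (2.94)(12.47)(-110) = -4032 J.

Q ≈ -4.03 kJ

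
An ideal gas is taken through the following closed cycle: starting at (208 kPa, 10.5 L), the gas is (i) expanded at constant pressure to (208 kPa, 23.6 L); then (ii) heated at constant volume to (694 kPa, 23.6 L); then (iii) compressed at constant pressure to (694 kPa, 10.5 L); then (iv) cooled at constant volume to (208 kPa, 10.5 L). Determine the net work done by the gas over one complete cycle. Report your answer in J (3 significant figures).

Constant-volume legs do no work.
W(i) = (208)(23.6 − 10.5) = 2725 J; W(iii) = (694)(10.5 − 23.6) = -9091 J.
W_net = 2725 − 9091 = -6367 J (the counter-clockwise enclosed area).

W_net ≈ -6370 J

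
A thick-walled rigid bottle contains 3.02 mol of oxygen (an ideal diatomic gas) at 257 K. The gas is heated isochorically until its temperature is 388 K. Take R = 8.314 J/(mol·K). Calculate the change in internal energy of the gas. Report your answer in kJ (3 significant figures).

Constant volume ⇒ W = 0, so Q = ΔU = nCᵥΔT with Cᵥ = 5R/2 = 20.79 J/(mol·K).
ΔU = (3.02)(20.79)(388 − 257) = 8223 J.

ΔU ≈ 8.22 kJ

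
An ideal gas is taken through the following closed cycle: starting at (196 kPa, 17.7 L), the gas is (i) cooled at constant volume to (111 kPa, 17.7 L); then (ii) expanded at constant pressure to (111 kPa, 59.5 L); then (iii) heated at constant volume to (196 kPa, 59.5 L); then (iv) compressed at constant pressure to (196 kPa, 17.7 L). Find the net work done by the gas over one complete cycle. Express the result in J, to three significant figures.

W_net ≈ -3550 J

Constant-volume legs do no work.
W(ii) = (111)(59.5 − 17.7) = 4640 J; W(iv) = (196)(17.7 − 59.5) = -8193 J.
W_net = 4640 − 8193 = -3553 J (the counter-clockwise enclosed area).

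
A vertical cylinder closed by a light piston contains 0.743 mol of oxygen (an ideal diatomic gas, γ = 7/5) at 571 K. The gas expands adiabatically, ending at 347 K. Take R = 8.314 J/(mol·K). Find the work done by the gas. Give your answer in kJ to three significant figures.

Adiabatic ⇒ Q = 0, so W_by = −ΔU = nCᵥ(T₁ − T₂).
Cᵥ = 5R/2 = 20.79 J/(mol·K).
W = (0.743)(20.79)(571 − 347) = 3459 J.

W ≈ 3.46 kJ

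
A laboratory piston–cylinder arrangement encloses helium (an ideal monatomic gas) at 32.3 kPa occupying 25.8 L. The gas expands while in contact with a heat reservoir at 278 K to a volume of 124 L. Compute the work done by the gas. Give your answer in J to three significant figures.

W ≈ 1310 J

Isothermal: W = nRT ln(V₂/V₁) = P₁V₁ ln(V₂/V₁).
P₁V₁ = (32.3 kPa)(25.8 L) = 833.3 J.
W = 833.3 × ln(124/25.8) = 833.3 × 1.57
W_by_gas = 1308 J.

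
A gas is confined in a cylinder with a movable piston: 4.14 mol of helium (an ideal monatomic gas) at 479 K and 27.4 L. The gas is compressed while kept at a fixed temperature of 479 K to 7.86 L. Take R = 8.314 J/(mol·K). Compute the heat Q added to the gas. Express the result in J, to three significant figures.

Q ≈ -20600 J

Isothermal ⇒ ΔU = 0, so Q = W = nRT ln(V₂/V₁).
Q = (4.14)(8.314)(479) ln(7.86/27.4) = 16487 × -1.249 = -20588 J.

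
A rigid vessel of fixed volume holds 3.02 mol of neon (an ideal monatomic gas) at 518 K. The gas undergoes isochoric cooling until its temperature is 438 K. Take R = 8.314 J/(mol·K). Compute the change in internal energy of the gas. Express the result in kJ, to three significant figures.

ΔU ≈ -3.01 kJ

Constant volume ⇒ W = 0, so Q = ΔU = nCᵥΔT with Cᵥ = 3R/2 = 12.47 J/(mol·K).
ΔU = (3.02)(12.47)(438 − 518) = -3013 J.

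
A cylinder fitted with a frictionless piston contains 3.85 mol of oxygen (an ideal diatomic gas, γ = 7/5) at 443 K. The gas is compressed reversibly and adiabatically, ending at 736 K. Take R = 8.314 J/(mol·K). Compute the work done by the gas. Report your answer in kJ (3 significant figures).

Adiabatic ⇒ Q = 0, so W_by = −ΔU = nCᵥ(T₁ − T₂).
Cᵥ = 5R/2 = 20.79 J/(mol·K).
W = (3.85)(20.79)(443 − 736) = -23447 J.

W ≈ -23.4 kJ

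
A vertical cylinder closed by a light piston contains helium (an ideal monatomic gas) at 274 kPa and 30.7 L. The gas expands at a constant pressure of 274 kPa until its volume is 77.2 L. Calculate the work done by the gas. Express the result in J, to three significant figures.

Isobaric: W = P ΔV.
W = (274 kPa)(77.2 − 30.7 L) = (274)(46.5) = 12741 J.

W ≈ 12700 J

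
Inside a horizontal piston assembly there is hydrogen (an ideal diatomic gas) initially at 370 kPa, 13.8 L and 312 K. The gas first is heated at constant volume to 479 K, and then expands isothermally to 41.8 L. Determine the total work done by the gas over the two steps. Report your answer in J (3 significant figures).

W_total ≈ 8690 J

Step 1 (isochoric): W = 0 (constant volume).
After step 1: P = 568 kPa (V unchanged).
Step 2 (isothermal): W = P₁V₁ ln(V₂/V₁) = (7839) ln(41.8/13.8) = 8687 J.
W_total = 0 + 8687 = 8687 J.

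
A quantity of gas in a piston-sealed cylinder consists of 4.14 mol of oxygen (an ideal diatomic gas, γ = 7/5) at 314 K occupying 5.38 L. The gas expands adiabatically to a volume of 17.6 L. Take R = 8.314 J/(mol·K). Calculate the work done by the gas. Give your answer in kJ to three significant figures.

Adiabatic: TV^(γ−1) = const with γ = 7/5.
T₂ = T₁ (V₁/V₂)^(γ−1) = 314 × (5.38/17.6)^0.4 = 314 × 0.6225 = 195.5 K.
W_by = nCᵥ(T₁ − T₂) = (4.14)(20.79)(314 − 195.5) = 10201 J.

W ≈ 10.2 kJ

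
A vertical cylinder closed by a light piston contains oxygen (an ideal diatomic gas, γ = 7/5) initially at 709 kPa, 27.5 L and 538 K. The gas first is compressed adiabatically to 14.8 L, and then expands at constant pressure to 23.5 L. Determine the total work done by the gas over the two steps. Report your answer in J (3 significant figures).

Step 1 (adiabatic): W = (P₁V₁ − P₂V₂)/(γ−1) = (19498 − 24981)/0.4 = -13708 J.
After step 1: P = 1688 kPa, V = 14.8 L, T = 689.3 K.
Step 2 (isobaric): W = PΔV = (1688 kPa)(23.5 − 14.8 L) = 14685 J.
W_total = -13708 + 14685 = 976.3 J.

W_total ≈ 976 J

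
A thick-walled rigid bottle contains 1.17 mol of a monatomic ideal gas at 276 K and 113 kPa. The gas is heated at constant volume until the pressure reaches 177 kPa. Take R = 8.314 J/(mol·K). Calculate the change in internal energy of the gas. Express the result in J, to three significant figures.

Constant volume ⇒ W = 0, so Q = ΔU = nCᵥΔT with Cᵥ = 3R/2 = 12.47 J/(mol·K).
At constant V, T₂/T₁ = P₂/P₁ ⇒ ΔT = T₁(P₂/P₁ − 1) = 276·(177/113 − 1) = 156.3 K.
ΔU = (1.17)(12.47)(156.3) = 2281 J.

ΔU ≈ 2280 J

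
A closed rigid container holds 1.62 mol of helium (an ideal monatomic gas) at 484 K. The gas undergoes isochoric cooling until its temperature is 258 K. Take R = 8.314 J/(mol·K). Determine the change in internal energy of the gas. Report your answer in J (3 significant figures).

Constant volume ⇒ W = 0, so Q = ΔU = nCᵥΔT with Cᵥ = 3R/2 = 12.47 J/(mol·K).
ΔU = (1.62)(12.47)(258 − 484) = -4566 J.

ΔU ≈ -4570 J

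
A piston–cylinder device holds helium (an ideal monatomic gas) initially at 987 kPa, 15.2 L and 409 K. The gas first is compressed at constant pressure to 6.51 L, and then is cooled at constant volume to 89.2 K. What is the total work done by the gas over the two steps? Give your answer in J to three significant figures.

W_total ≈ -8580 J

Step 1 (isobaric): W = PΔV = (987 kPa)(6.51 − 15.2 L) = -8577 J.
Step 2 (isochoric): W = 0 (constant volume).
W_total = -8577 + 0 = -8577 J.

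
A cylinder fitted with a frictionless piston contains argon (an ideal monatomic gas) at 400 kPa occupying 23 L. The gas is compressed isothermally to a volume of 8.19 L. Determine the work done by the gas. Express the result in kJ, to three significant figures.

Isothermal: W = nRT ln(V₂/V₁) = P₁V₁ ln(V₂/V₁).
P₁V₁ = (400 kPa)(23 L) = 9200 J.
W = 9200 × ln(8.19/23) = 9200 × -1.033
W_by_gas = -9500 J.

W ≈ -9.50 kJ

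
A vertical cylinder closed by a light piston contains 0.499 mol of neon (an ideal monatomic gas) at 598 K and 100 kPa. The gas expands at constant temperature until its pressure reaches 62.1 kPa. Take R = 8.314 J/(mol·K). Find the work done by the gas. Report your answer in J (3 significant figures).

Isothermal process: W = nRT ln(V₂/V₁) = nRT ln(P₁/P₂).
W = (0.499)(8.314)(598) × ln(100/62.1)
  = 2481 × ln(1.61) = 2481 × 0.4764
W_by_gas = 1182 J.

W ≈ 1180 J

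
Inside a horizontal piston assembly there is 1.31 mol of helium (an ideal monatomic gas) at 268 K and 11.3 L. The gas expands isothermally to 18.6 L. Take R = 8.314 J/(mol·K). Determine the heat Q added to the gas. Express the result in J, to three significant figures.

Isothermal ⇒ ΔU = 0, so Q = W = nRT ln(V₂/V₁).
Q = (1.31)(8.314)(268) ln(18.6/11.3) = 2919 × 0.4984 = 1455 J.

Q ≈ 1450 J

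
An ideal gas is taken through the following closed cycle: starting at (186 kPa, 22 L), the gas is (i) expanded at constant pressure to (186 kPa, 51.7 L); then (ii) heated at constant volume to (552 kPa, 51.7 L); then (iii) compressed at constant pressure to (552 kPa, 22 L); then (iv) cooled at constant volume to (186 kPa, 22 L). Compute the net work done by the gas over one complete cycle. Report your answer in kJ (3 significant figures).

Constant-volume legs do no work.
W(i) = (186)(51.7 − 22) = 5524 J; W(iii) = (552)(22 − 51.7) = -16394 J.
W_net = 5524 − 16394 = -10870 J (the counter-clockwise enclosed area).

W_net ≈ -10.9 kJ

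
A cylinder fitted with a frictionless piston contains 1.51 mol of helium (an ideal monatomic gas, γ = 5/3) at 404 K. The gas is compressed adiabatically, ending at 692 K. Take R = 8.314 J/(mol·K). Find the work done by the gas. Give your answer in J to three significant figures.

W ≈ -5420 J

Adiabatic ⇒ Q = 0, so W_by = −ΔU = nCᵥ(T₁ − T₂).
Cᵥ = 3R/2 = 12.47 J/(mol·K).
W = (1.51)(12.47)(404 − 692) = -5423 J.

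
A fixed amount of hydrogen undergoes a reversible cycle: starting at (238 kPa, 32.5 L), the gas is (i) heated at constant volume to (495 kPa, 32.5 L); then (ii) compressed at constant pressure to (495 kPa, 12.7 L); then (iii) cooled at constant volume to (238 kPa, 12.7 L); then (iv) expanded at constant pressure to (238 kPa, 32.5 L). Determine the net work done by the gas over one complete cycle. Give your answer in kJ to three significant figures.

W_net ≈ -5.09 kJ

Constant-volume legs do no work.
W(ii) = (495)(12.7 − 32.5) = -9801 J; W(iv) = (238)(32.5 − 12.7) = 4712 J.
W_net = -9801 + 4712 = -5089 J (the counter-clockwise enclosed area).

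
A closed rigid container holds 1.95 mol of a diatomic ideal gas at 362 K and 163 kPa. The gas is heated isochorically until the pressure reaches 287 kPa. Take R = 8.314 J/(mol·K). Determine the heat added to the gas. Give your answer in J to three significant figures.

Constant volume ⇒ W = 0, so Q = ΔU = nCᵥΔT with Cᵥ = 5R/2 = 20.79 J/(mol·K).
At constant V, T₂/T₁ = P₂/P₁ ⇒ ΔT = T₁(P₂/P₁ − 1) = 362·(287/163 − 1) = 275.4 K.
ΔU = (1.95)(20.79)(275.4) = 11162 J.

Q ≈ 11200 J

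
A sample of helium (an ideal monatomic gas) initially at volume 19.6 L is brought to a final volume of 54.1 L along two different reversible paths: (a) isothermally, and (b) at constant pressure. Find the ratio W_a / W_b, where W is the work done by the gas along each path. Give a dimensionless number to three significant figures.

Path (a) isothermal: W = P₁V₁ ln(V₂/V₁) → W_a/(P₁V₁) = 1.015.
Path (b) isobaric: W = P₁(V₂ − V₁) → W_b/(P₁V₁) = 1.76.
W_a / W_b = 1.015 / 1.76 = 0.5768.

W_a / W_b ≈ 0.577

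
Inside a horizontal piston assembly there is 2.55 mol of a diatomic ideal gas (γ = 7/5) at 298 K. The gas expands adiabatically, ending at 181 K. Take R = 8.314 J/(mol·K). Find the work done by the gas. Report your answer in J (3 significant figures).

W ≈ 6200 J

Adiabatic ⇒ Q = 0, so W_by = −ΔU = nCᵥ(T₁ − T₂).
Cᵥ = 5R/2 = 20.79 J/(mol·K).
W = (2.55)(20.79)(298 − 181) = 6201 J.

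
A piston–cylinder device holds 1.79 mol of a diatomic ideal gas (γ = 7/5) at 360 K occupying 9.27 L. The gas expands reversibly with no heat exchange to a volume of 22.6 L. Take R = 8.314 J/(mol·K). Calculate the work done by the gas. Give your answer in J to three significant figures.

Adiabatic: TV^(γ−1) = const with γ = 7/5.
T₂ = T₁ (V₁/V₂)^(γ−1) = 360 × (9.27/22.6)^0.4 = 360 × 0.7001 = 252.1 K.
W_by = nCᵥ(T₁ − T₂) = (1.79)(20.79)(360 − 252.1) = 4016 J.

W ≈ 4020 J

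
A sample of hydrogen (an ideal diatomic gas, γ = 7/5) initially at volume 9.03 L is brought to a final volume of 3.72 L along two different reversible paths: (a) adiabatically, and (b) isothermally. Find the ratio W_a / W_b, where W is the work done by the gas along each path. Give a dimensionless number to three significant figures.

W_a / W_b ≈ 1.20

Path (a) adiabatic: W = P₁V₁(1 − (V₁/V₂)^(γ−1))/(γ−1) → W_a/(P₁V₁) = -1.064.
Path (b) isothermal: W = P₁V₁ ln(V₂/V₁) → W_b/(P₁V₁) = -0.8868.
W_a / W_b = -1.064 / -0.8868 = 1.2.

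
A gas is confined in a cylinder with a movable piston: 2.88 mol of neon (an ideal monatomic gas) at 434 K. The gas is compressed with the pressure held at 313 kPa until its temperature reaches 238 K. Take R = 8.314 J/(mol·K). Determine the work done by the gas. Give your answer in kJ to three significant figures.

W ≈ -4.69 kJ

Isobaric: W = P ΔV = nR ΔT.
W = (2.88)(8.314)(238 − 434) = -4693 J.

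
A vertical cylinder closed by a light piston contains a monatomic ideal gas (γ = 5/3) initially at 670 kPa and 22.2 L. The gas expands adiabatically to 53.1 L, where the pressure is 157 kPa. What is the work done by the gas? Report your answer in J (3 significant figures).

Adiabatic: W = (P₁V₁ − P₂V₂)/(γ − 1) with γ = 5/3.
P₁V₁ = 14874 J, P₂V₂ = 8337 J.
W = (14874 − 8337) / 0.6667 = 9806 J.

W ≈ 9810 J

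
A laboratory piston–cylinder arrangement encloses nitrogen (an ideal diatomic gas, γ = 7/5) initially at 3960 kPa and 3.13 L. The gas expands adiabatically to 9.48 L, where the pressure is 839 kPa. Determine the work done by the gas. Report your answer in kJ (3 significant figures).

Adiabatic: W = (P₁V₁ − P₂V₂)/(γ − 1) with γ = 7/5.
P₁V₁ = 12395 J, P₂V₂ = 7954 J.
W = (12395 − 7954) / 0.4 = 11103 J.

W ≈ 11.1 kJ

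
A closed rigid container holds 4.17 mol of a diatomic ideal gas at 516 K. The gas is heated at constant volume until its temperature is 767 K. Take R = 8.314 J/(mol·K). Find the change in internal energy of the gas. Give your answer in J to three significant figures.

Constant volume ⇒ W = 0, so Q = ΔU = nCᵥΔT with Cᵥ = 5R/2 = 20.79 J/(mol·K).
ΔU = (4.17)(20.79)(767 − 516) = 21755 J.

ΔU ≈ 21800 J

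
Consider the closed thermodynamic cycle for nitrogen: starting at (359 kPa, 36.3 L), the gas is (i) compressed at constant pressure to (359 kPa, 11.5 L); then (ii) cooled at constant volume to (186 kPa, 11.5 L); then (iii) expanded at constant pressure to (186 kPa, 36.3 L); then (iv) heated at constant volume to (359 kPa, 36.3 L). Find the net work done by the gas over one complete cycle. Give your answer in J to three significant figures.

Constant-volume legs do no work.
W(i) = (359)(11.5 − 36.3) = -8903 J; W(iii) = (186)(36.3 − 11.5) = 4613 J.
W_net = -8903 + 4613 = -4290 J (the counter-clockwise enclosed area).

W_net ≈ -4290 J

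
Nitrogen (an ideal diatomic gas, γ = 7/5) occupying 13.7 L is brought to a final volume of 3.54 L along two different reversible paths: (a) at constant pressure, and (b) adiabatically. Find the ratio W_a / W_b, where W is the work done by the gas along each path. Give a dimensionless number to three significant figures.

Path (a) isobaric: W = P₁(V₂ − V₁) → W_a/(P₁V₁) = -0.7416.
Path (b) adiabatic: W = P₁V₁(1 − (V₁/V₂)^(γ−1))/(γ−1) → W_b/(P₁V₁) = -1.796.
W_a / W_b = -0.7416 / -1.796 = 0.413.

W_a / W_b ≈ 0.413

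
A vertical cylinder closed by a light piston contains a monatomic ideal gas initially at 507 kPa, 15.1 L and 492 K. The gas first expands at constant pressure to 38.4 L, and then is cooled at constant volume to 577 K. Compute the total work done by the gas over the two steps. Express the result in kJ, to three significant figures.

W_total ≈ 11.8 kJ

Step 1 (isobaric): W = PΔV = (507 kPa)(38.4 − 15.1 L) = 11813 J.
Step 2 (isochoric): W = 0 (constant volume).
W_total = 11813 + 0 = 11813 J.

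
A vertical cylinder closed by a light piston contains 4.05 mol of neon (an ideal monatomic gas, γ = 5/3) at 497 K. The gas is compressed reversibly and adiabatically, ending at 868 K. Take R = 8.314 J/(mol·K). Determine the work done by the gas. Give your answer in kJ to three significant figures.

Adiabatic ⇒ Q = 0, so W_by = −ΔU = nCᵥ(T₁ − T₂).
Cᵥ = 3R/2 = 12.47 J/(mol·K).
W = (4.05)(12.47)(497 − 868) = -18738 J.

W ≈ -18.7 kJ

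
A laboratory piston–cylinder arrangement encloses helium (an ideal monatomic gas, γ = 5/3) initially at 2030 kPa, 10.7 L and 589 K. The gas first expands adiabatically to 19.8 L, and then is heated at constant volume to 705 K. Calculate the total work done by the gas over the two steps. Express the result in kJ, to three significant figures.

Step 1 (adiabatic): W = (P₁V₁ − P₂V₂)/(γ−1) = (21721 − 14411)/0.667 = 10965 J.
Step 2 (isochoric): W = 0 (constant volume).
W_total = 10965 + 0 = 10965 J.

W_total ≈ 11.0 kJ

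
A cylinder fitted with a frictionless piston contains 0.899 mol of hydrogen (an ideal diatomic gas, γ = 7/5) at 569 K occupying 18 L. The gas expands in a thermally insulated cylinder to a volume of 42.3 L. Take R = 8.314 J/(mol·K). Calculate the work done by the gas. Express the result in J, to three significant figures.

W ≈ 3080 J

Adiabatic: TV^(γ−1) = const with γ = 7/5.
T₂ = T₁ (V₁/V₂)^(γ−1) = 569 × (18/42.3)^0.4 = 569 × 0.7105 = 404.3 K.
W_by = nCᵥ(T₁ − T₂) = (0.899)(20.79)(569 − 404.3) = 3078 J.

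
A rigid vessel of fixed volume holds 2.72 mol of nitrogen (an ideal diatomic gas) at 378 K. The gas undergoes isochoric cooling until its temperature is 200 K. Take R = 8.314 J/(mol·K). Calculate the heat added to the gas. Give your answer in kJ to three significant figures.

Constant volume ⇒ W = 0, so Q = ΔU = nCᵥΔT with Cᵥ = 5R/2 = 20.79 J/(mol·K).
ΔU = (2.72)(20.79)(200 − 378) = -10063 J.

Q ≈ -10.1 kJ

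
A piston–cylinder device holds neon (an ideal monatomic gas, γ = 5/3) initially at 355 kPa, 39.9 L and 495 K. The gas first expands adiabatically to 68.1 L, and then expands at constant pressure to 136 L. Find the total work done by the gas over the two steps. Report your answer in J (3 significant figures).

W_total ≈ 16300 J

Step 1 (adiabatic): W = (P₁V₁ − P₂V₂)/(γ−1) = (14164 − 9918)/0.667 = 6370 J.
After step 1: P = 145.6 kPa, V = 68.1 L, T = 346.6 K.
Step 2 (isobaric): W = PΔV = (145.6 kPa)(136 − 68.1 L) = 9889 J.
W_total = 6370 + 9889 = 16259 J.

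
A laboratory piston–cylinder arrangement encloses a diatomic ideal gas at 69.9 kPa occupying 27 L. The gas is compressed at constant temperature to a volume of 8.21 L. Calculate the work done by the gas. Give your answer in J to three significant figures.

W ≈ -2250 J

Isothermal: W = nRT ln(V₂/V₁) = P₁V₁ ln(V₂/V₁).
P₁V₁ = (69.9 kPa)(27 L) = 1887 J.
W = 1887 × ln(8.21/27) = 1887 × -1.19
W_by_gas = -2247 J.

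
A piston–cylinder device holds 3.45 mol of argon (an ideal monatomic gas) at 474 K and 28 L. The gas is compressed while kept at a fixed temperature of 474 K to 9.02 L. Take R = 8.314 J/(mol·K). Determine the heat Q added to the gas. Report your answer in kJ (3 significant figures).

Isothermal ⇒ ΔU = 0, so Q = W = nRT ln(V₂/V₁).
Q = (3.45)(8.314)(474) ln(9.02/28) = 13596 × -1.133 = -15401 J.

Q ≈ -15.4 kJ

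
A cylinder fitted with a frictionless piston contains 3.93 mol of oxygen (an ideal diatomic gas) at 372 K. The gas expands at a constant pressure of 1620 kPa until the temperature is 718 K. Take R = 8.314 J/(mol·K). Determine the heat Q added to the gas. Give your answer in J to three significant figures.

Q ≈ 39600 J

Isobaric: W = nRΔT = (3.93)(8.314)(346) = 11305 J.
ΔU = nCᵥΔT with Cᵥ = 5R/2: ΔU = (3.93)(20.79)(346) = 28263 J.
Q = ΔU + W = 28263 + 11305 = 39568 J.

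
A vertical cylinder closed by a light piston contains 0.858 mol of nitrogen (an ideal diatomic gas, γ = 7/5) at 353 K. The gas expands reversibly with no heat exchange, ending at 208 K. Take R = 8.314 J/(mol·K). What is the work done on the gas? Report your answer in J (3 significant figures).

W ≈ -2590 J

Adiabatic ⇒ Q = 0, so W_by = −ΔU = nCᵥ(T₁ − T₂).
Cᵥ = 5R/2 = 20.79 J/(mol·K).
W = (0.858)(20.79)(353 − 208) = 2586 J.
Work on gas = −W_by = -2586 J.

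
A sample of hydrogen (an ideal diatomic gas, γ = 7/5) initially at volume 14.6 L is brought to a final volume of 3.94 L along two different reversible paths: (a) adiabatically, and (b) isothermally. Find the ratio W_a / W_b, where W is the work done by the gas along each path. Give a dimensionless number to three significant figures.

Path (a) adiabatic: W = P₁V₁(1 − (V₁/V₂)^(γ−1))/(γ−1) → W_a/(P₁V₁) = -1.722.
Path (b) isothermal: W = P₁V₁ ln(V₂/V₁) → W_b/(P₁V₁) = -1.31.
W_a / W_b = -1.722 / -1.31 = 1.314.

W_a / W_b ≈ 1.31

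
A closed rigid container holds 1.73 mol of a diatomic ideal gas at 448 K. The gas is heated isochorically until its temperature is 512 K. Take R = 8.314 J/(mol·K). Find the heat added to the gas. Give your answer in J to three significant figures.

Constant volume ⇒ W = 0, so Q = ΔU = nCᵥΔT with Cᵥ = 5R/2 = 20.79 J/(mol·K).
ΔU = (1.73)(20.79)(512 − 448) = 2301 J.

Q ≈ 2300 J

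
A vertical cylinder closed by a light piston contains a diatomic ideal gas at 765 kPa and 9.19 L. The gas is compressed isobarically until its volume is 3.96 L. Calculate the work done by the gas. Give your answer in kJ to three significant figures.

W ≈ -4.00 kJ

Isobaric: W = P ΔV.
W = (765 kPa)(3.96 − 9.19 L) = (765)(-5.23) = -4001 J.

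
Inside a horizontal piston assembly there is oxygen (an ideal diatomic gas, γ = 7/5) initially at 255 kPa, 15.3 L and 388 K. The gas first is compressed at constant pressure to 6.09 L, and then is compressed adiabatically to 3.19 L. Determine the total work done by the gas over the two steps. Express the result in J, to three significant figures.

Step 1 (isobaric): W = PΔV = (255 kPa)(6.09 − 15.3 L) = -2349 J.
After step 1: P = 255 kPa, V = 6.09 L, T = 154.4 K.
Step 2 (adiabatic): W = (P₁V₁ − P₂V₂)/(γ−1) = (1553 − 2011)/0.4 = -1146 J.
W_total = -2349 − 1146 = -3495 J.

W_total ≈ -3490 J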